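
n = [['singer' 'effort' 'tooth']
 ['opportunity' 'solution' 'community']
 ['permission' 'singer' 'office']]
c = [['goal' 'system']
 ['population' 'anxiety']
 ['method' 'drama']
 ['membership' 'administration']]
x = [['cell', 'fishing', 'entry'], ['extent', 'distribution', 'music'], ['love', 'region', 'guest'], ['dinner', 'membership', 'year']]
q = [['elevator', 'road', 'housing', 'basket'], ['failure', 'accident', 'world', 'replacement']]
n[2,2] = 'office'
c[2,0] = 'method'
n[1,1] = 'solution'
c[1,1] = 'anxiety'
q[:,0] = ['elevator', 'failure']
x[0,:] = ['cell', 'fishing', 'entry']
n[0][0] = 'singer'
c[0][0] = 'goal'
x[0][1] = 'fishing'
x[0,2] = 'entry'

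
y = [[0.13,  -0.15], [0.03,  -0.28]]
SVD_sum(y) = [[0.05, -0.17], [0.08, -0.26]] + [[0.08,0.02],  [-0.05,-0.02]]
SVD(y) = [[0.55, 0.84], [0.84, -0.55]] @ diag([0.33075383877153813, 0.09644634849433849]) @ [[0.29, -0.96], [0.96, 0.29]]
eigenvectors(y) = [[1.00,  0.35], [0.08,  0.94]]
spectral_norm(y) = 0.33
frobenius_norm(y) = 0.34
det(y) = -0.03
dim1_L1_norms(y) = [0.28, 0.31]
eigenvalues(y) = [0.12, -0.27]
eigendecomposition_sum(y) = [[0.12, -0.05],  [0.01, -0.00]] + [[0.01, -0.1], [0.02, -0.28]]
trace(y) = -0.15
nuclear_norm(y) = 0.43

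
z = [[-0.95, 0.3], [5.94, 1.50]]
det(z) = -3.21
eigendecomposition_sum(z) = [[-1.29, 0.13], [2.52, -0.25]] + [[0.34, 0.17], [3.42, 1.75]]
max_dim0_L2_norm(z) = 6.02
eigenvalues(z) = [-1.54, 2.09]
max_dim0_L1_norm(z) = 6.89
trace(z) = 0.55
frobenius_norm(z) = 6.21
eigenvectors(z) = [[-0.46, -0.1], [0.89, -1.00]]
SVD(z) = [[-0.14, 0.99], [0.99, 0.14]] @ diag([6.185245842132202, 0.518491921235336]) @ [[0.97, 0.23], [-0.23, 0.97]]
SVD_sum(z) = [[-0.83, -0.20], [5.96, 1.43]] + [[-0.12, 0.50], [-0.02, 0.07]]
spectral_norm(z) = 6.19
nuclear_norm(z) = 6.70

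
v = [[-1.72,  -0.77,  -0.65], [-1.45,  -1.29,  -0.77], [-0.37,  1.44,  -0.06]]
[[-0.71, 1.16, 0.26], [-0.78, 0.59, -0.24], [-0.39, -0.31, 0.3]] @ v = [[-0.56, -0.58, -0.45], [0.57, -0.51, 0.07], [1.01, 1.13, 0.47]]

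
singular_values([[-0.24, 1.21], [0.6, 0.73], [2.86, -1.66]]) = [3.41, 1.3]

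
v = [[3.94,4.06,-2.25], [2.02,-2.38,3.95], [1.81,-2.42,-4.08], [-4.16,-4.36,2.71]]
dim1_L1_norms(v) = [10.25, 8.35, 8.31, 11.23]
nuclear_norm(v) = 18.74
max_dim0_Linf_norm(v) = 4.36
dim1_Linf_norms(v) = [4.06, 3.95, 4.08, 4.36]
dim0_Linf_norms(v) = [4.16, 4.36, 4.08]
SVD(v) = [[-0.64, -0.23, -0.09], [0.27, -0.51, -0.82], [-0.19, 0.81, -0.56], [0.70, 0.20, 0.08]] @ diag([9.35245528552214, 5.110499571516183, 4.274292252741018]) @ [[-0.56, -0.62, 0.55], [-0.26, -0.50, -0.83], [-0.79, 0.60, -0.12]]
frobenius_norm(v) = 11.48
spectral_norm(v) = 9.35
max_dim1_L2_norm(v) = 6.61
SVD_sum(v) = [[3.31,3.7,-3.28], [-1.41,-1.58,1.4], [0.97,1.09,-0.97], [-3.62,-4.05,3.59]] + [[0.31, 0.6, 0.99], [0.67, 1.3, 2.14], [-1.06, -2.07, -3.40], [-0.26, -0.51, -0.84]] + [[0.32,-0.24,0.05],[2.76,-2.10,0.42],[1.90,-1.44,0.29],[-0.27,0.21,-0.04]]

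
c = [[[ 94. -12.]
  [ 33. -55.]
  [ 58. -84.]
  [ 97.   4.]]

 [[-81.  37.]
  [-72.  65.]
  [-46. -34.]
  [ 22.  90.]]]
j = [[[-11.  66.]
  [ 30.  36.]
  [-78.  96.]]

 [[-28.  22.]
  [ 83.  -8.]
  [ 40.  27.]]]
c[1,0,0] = -81.0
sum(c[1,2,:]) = -80.0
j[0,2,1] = 96.0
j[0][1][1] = 36.0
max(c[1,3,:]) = 90.0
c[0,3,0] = 97.0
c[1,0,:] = [-81.0, 37.0]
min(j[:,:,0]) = -78.0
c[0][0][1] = -12.0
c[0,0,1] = -12.0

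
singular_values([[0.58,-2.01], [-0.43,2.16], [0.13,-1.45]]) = [3.36, 0.23]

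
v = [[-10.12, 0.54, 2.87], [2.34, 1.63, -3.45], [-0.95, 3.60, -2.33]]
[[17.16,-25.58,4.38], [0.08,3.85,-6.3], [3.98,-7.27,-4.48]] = v @ [[-2.28, 2.38, 0.11], [-0.74, -1.54, 0.02], [-1.92, -0.23, 1.91]]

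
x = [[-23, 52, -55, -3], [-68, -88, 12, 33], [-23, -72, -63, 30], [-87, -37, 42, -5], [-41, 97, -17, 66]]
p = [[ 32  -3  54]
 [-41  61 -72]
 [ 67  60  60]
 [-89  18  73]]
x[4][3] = 66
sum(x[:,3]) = 121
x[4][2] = -17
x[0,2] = -55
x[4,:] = [-41, 97, -17, 66]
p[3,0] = -89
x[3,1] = -37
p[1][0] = -41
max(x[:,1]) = 97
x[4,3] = 66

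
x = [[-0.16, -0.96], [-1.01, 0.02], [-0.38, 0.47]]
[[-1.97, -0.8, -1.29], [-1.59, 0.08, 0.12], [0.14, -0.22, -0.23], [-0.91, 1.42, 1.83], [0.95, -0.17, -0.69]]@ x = [[1.61,1.27], [0.13,1.58], [0.29,-0.25], [-1.98,1.76], [0.28,-1.24]]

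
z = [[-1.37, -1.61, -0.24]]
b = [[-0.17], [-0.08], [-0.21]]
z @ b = [[0.41]]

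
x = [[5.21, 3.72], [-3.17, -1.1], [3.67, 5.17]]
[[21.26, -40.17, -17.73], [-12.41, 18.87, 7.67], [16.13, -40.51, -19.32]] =x@ [[3.76, -4.29, -1.49], [0.45, -4.79, -2.68]]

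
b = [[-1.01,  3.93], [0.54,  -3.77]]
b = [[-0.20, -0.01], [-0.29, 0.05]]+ [[-0.81,3.94], [0.83,-3.82]]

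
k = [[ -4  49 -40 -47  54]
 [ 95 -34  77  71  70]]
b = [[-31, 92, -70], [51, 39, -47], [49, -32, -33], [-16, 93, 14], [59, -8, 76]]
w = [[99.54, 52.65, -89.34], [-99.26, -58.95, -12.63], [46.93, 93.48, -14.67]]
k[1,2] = 77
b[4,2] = 76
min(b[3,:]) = -16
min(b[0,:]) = -70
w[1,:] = [-99.26, -58.95, -12.63]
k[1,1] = -34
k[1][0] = 95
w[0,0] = 99.54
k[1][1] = -34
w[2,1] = 93.48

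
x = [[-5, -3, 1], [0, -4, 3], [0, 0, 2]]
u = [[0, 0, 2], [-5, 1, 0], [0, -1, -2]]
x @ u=[[15, -4, -12], [20, -7, -6], [0, -2, -4]]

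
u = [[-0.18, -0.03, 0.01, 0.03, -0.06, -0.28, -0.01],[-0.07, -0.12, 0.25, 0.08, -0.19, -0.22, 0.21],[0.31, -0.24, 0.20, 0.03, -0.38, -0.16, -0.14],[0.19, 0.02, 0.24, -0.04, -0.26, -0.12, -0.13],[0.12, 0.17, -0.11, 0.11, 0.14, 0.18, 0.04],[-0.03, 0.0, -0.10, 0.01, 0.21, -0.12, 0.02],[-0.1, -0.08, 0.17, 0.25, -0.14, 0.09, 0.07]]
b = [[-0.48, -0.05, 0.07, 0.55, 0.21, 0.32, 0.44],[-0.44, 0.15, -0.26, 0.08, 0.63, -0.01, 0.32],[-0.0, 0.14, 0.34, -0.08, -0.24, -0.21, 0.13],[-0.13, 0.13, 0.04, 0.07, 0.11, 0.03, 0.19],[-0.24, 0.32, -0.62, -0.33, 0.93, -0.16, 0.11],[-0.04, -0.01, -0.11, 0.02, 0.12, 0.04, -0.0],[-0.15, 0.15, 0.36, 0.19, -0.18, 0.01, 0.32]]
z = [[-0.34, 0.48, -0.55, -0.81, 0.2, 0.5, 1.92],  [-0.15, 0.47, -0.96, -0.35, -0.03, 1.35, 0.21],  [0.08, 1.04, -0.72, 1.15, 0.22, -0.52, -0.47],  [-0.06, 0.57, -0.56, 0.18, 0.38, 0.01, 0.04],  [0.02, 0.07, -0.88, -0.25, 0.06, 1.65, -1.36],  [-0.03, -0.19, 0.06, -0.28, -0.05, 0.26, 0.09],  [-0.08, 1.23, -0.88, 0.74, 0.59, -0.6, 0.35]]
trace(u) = -0.05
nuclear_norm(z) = 8.50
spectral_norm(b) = 1.55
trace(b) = 1.37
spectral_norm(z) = 2.78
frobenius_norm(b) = 1.99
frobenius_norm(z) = 4.69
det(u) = -0.00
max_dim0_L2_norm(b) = 1.19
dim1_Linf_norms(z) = [1.92, 1.35, 1.15, 0.57, 1.65, 0.28, 1.23]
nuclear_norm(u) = 2.40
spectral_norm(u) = 0.85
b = z @ u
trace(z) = 0.26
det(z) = -0.00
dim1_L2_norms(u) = [0.34, 0.47, 0.62, 0.44, 0.35, 0.26, 0.37]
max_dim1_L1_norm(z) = 4.8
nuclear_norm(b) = 3.35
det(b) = -0.00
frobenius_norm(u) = 1.12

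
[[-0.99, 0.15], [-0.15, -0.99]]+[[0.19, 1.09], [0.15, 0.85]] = [[-0.80, 1.24], [0.00, -0.14]]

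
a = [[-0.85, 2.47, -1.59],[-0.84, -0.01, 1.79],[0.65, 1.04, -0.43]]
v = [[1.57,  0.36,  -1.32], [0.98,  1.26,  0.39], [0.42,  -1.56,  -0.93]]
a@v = [[0.42, 5.29, 3.56],[-0.58, -3.11, -0.56],[1.86, 2.22, -0.05]]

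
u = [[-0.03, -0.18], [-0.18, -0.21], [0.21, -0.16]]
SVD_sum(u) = [[-0.06, -0.17],[-0.08, -0.24],[-0.03, -0.08]] + [[0.03, -0.01], [-0.10, 0.03], [0.24, -0.08]]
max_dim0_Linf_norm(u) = 0.21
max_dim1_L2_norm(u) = 0.28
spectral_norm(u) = 0.32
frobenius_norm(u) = 0.42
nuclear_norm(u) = 0.60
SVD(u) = [[-0.55, -0.11], [-0.79, 0.38], [-0.26, -0.92]] @ diag([0.32464184941107593, 0.27222723892174394]) @ [[0.32, 0.95], [-0.95, 0.32]]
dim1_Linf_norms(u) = [0.18, 0.21, 0.21]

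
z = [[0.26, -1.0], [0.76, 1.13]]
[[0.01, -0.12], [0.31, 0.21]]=z @ [[0.30, 0.07], [0.07, 0.14]]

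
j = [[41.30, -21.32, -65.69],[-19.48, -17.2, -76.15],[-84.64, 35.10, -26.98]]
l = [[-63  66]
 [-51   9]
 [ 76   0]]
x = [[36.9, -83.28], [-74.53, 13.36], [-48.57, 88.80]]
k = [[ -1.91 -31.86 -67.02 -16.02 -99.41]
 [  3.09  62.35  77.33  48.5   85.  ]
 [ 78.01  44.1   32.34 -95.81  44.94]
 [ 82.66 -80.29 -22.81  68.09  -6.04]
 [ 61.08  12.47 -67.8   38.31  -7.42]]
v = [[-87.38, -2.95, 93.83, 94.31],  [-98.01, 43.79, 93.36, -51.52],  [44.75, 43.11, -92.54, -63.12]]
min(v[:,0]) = -98.01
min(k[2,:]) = -95.81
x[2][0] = -48.57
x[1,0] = -74.53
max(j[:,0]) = 41.3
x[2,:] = [-48.57, 88.8]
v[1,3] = -51.52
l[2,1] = 0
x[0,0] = 36.9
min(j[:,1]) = -21.32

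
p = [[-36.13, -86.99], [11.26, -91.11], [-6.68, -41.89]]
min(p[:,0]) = -36.13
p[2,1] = -41.89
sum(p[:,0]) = -31.550000000000004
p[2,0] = -6.68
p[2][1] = -41.89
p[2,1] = -41.89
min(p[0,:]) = -86.99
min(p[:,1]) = -91.11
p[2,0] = -6.68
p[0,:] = [-36.13, -86.99]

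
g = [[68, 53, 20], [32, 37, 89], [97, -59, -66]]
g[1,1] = 37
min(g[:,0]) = 32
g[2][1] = -59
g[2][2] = -66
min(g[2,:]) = -66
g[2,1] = -59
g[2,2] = -66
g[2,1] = -59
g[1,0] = 32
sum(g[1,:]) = 158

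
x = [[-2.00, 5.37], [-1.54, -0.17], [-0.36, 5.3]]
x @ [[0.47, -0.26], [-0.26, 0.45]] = [[-2.34, 2.94],[-0.68, 0.32],[-1.55, 2.48]]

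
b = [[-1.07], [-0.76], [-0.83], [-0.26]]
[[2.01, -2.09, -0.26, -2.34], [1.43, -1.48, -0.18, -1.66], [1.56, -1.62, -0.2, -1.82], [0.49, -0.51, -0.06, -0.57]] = b @ [[-1.88,1.95,0.24,2.19]]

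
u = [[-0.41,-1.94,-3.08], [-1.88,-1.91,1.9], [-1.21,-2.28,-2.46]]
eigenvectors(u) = [[-0.83,  0.69,  0.63], [0.56,  -0.04,  -0.49], [-0.09,  0.72,  0.60]]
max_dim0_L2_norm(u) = 4.38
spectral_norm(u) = 5.06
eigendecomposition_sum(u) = [[0.68, 0.07, -0.65], [-0.46, -0.04, 0.44], [0.07, 0.01, -0.07]] + [[-3.12,-4.72,-0.63], [0.18,0.28,0.04], [-3.25,-4.91,-0.65]] + [[2.03, 2.72, -1.8], [-1.61, -2.14, 1.42], [1.96, 2.62, -1.74]]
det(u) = 3.65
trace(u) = -4.78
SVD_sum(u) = [[-0.85, -2.17, -2.77], [-0.03, -0.08, -0.1], [-0.83, -2.12, -2.7]] + [[0.32,  0.31,  -0.34], [-1.89,  -1.80,  1.99], [-0.26,  -0.25,  0.28]] + [[0.11, -0.08, 0.03], [0.04, -0.03, 0.01], [-0.12, 0.09, -0.03]]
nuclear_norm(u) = 8.63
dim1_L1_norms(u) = [5.43, 5.69, 5.95]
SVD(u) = [[-0.72, 0.17, -0.68], [-0.03, -0.98, -0.21], [-0.7, -0.14, 0.7]] @ diag([5.057361516562224, 3.3618171855767454, 0.21442877968280544]) @ [[0.23, 0.60, 0.77],[0.57, 0.55, -0.61],[-0.78, 0.58, -0.22]]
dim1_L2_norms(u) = [3.66, 3.29, 3.57]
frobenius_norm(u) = 6.08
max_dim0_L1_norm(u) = 7.44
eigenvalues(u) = [0.56, -3.49, -1.85]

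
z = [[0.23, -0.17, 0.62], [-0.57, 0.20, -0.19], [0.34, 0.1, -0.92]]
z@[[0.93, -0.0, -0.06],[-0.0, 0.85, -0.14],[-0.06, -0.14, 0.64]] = [[0.18, -0.23, 0.41], [-0.52, 0.2, -0.12], [0.37, 0.21, -0.62]]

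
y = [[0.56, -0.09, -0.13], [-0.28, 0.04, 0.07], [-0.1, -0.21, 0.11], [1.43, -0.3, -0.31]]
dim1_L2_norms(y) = [0.58, 0.29, 0.26, 1.49]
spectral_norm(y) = 1.63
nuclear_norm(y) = 1.88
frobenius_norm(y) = 1.65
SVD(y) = [[-0.36, 0.08, 0.63],  [0.18, -0.07, 0.77],  [0.05, -0.99, 0.01],  [-0.92, -0.1, -0.10]] @ diag([1.6308722708365433, 0.24687865680762913, 0.0025622313161856453]) @ [[-0.96, 0.19, 0.21],[0.09, 0.92, -0.38],[0.27, 0.34, 0.9]]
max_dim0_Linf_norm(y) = 1.43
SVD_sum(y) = [[0.56,-0.11,-0.12], [-0.28,0.05,0.06], [-0.08,0.01,0.02], [1.43,-0.28,-0.32]] + [[0.00, 0.02, -0.01], [-0.00, -0.01, 0.01], [-0.02, -0.22, 0.09], [-0.00, -0.02, 0.01]] + [[0.00, 0.0, 0.00], [0.00, 0.0, 0.0], [0.00, 0.00, 0.00], [-0.0, -0.00, -0.0]]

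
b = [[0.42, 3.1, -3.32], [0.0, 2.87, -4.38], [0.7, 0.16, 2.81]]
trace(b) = 6.10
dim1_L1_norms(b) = [6.84, 7.25, 3.67]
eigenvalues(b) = [(0.06+0j), (3.02+1.99j), (3.02-1.99j)]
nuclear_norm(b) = 9.32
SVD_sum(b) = [[0.02, 2.43, -3.76], [0.03, 2.84, -4.40], [-0.01, -1.23, 1.91]] + [[0.36, 0.69, 0.45], [0.01, 0.01, 0.01], [0.73, 1.39, 0.9]] + [[0.03,-0.01,-0.01],  [-0.04,0.01,0.01],  [-0.02,0.01,0.0]]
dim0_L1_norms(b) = [1.12, 6.13, 10.51]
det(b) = 0.85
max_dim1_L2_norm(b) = 5.24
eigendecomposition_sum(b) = [[0.04+0.00j,(-0.05+0j),(-0.02+0j)], [-0.02+0.00j,(0.02+0j),0.01+0.00j], [(-0.01+0j),(0.01+0j),(0.01+0j)]] + [[(0.19+0.82j), (1.57-0.04j), -1.65+3.60j],[0.01+0.78j, (1.43+0.27j), -2.19+2.92j],[0.36-0.03j, (0.07-0.66j), (1.4+0.9j)]] + [[(0.19-0.82j), 1.57+0.04j, (-1.65-3.6j)], [(0.01-0.78j), (1.43-0.27j), (-2.19-2.92j)], [0.36+0.03j, 0.07+0.66j, 1.40-0.90j]]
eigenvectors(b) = [[-0.92+0.00j, 0.70+0.00j, 0.70-0.00j], [(0.33+0j), (0.63+0.14j), (0.63-0.14j)], [0.21+0.00j, 0.04-0.29j, (0.04+0.29j)]]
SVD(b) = [[-0.62, 0.44, -0.65], [-0.72, 0.01, 0.69], [0.31, 0.90, 0.31]] @ diag([7.251145442341307, 2.0147779537641206, 0.05796180672580197]) @ [[-0.01,-0.54,0.84], [0.40,0.77,0.5], [-0.91,0.34,0.21]]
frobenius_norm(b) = 7.53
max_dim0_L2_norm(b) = 6.17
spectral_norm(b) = 7.25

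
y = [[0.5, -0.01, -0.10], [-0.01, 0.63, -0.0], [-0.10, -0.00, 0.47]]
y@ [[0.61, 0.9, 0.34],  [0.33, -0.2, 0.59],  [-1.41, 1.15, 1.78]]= [[0.44, 0.34, -0.01], [0.2, -0.14, 0.37], [-0.72, 0.45, 0.80]]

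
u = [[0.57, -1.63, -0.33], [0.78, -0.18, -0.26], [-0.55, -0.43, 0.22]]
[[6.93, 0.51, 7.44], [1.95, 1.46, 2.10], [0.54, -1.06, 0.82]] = u @ [[1.15, 2.56, 2.13], [-3.53, 0.19, -4.05], [-1.59, 1.95, 1.13]]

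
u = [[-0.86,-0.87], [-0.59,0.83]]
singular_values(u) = [1.26, 0.98]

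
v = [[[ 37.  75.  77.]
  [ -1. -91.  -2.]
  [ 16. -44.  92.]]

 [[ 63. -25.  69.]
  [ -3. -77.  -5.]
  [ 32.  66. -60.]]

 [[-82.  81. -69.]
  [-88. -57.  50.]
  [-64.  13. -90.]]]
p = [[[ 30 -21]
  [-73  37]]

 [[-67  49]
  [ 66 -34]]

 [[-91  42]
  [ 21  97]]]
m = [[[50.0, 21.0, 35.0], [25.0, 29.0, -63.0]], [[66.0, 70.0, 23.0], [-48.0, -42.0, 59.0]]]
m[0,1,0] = 25.0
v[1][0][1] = -25.0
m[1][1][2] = 59.0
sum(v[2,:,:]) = -306.0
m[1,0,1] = 70.0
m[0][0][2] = 35.0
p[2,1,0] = 21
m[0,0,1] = 21.0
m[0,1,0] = 25.0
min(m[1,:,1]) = -42.0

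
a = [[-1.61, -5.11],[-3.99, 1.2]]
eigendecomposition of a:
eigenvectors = [[-0.84, 0.64], [-0.55, -0.77]]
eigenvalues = [-4.93, 4.52]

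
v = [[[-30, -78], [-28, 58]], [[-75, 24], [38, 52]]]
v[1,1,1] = 52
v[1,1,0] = 38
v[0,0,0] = -30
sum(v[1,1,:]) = 90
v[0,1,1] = 58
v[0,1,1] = 58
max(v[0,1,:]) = 58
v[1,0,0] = -75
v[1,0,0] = -75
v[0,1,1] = 58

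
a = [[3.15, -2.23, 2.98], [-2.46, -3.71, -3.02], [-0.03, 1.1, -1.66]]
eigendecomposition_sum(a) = [[3.57, -0.72, 2.43], [-1.10, 0.22, -0.74], [-0.25, 0.05, -0.17]] + [[-1.56,-4.06,-4.53], [-2.44,-6.34,-7.09], [1.57,4.08,4.56]] + [[1.13, 2.55, 5.08], [1.07, 2.41, 4.81], [-1.35, -3.04, -6.05]]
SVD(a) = [[0.63, -0.7, -0.34], [-0.76, -0.64, -0.07], [-0.17, 0.30, -0.94]] @ diag([6.010277704664565, 4.384829855736596, 1.1524881990949138]) @ [[0.64,0.21,0.74], [-0.15,0.98,-0.15], [-0.75,-0.01,0.66]]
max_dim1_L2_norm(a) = 5.38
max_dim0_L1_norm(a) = 7.66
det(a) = 30.37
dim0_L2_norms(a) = [4.0, 4.47, 4.56]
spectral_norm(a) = 6.01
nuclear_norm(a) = 11.55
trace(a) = -2.22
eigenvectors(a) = [[0.95, -0.47, -0.55], [-0.29, -0.74, -0.52], [-0.07, 0.48, 0.65]]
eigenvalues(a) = [3.63, -3.34, -2.51]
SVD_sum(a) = [[2.41, 0.78, 2.78],[-2.93, -0.95, -3.39],[-0.65, -0.21, -0.75]] + [[0.45, -3.01, 0.46], [0.41, -2.76, 0.42], [-0.19, 1.30, -0.20]] + [[0.30, 0.0, -0.26],[0.06, 0.0, -0.05],[0.82, 0.01, -0.71]]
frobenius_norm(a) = 7.53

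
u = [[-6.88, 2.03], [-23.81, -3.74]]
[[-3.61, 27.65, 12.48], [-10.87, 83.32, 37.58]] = u @ [[0.48, -3.68, -1.66], [-0.15, 1.15, 0.52]]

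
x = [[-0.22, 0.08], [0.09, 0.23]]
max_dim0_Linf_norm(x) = 0.23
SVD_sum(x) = [[-0.03, -0.04], [0.13, 0.20]] + [[-0.19, 0.12], [-0.04, 0.03]]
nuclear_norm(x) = 0.48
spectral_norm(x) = 0.25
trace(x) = 0.01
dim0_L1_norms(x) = [0.31, 0.31]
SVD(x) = [[-0.21, 0.98], [0.98, 0.21]] @ diag([0.2475913372279794, 0.23344920160424837]) @ [[0.54, 0.84], [-0.84, 0.54]]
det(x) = -0.06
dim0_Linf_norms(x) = [0.22, 0.23]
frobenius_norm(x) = 0.34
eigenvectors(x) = [[-0.98, -0.17], [0.19, -0.99]]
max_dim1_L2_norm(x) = 0.25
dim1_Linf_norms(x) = [0.22, 0.23]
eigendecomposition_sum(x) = [[-0.23,0.04], [0.04,-0.01]] + [[0.01, 0.04],[0.05, 0.24]]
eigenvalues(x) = [-0.24, 0.25]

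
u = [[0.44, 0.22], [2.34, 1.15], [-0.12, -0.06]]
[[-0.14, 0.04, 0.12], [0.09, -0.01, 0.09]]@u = [[0.02, 0.01], [0.01, 0.00]]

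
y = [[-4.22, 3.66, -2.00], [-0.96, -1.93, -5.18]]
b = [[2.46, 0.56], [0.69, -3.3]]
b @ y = [[-10.92,7.92,-7.82],[0.26,8.89,15.71]]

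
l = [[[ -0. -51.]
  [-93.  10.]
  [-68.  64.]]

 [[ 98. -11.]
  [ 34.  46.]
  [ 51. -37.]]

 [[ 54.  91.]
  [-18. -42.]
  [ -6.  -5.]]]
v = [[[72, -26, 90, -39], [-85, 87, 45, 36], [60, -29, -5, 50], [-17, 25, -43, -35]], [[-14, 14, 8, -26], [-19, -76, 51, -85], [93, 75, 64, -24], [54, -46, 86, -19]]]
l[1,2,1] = -37.0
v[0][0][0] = 72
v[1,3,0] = 54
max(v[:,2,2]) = 64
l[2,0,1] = 91.0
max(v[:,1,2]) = 51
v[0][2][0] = 60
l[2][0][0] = 54.0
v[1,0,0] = -14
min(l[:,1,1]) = -42.0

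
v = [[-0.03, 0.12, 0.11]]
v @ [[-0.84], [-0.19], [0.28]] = [[0.03]]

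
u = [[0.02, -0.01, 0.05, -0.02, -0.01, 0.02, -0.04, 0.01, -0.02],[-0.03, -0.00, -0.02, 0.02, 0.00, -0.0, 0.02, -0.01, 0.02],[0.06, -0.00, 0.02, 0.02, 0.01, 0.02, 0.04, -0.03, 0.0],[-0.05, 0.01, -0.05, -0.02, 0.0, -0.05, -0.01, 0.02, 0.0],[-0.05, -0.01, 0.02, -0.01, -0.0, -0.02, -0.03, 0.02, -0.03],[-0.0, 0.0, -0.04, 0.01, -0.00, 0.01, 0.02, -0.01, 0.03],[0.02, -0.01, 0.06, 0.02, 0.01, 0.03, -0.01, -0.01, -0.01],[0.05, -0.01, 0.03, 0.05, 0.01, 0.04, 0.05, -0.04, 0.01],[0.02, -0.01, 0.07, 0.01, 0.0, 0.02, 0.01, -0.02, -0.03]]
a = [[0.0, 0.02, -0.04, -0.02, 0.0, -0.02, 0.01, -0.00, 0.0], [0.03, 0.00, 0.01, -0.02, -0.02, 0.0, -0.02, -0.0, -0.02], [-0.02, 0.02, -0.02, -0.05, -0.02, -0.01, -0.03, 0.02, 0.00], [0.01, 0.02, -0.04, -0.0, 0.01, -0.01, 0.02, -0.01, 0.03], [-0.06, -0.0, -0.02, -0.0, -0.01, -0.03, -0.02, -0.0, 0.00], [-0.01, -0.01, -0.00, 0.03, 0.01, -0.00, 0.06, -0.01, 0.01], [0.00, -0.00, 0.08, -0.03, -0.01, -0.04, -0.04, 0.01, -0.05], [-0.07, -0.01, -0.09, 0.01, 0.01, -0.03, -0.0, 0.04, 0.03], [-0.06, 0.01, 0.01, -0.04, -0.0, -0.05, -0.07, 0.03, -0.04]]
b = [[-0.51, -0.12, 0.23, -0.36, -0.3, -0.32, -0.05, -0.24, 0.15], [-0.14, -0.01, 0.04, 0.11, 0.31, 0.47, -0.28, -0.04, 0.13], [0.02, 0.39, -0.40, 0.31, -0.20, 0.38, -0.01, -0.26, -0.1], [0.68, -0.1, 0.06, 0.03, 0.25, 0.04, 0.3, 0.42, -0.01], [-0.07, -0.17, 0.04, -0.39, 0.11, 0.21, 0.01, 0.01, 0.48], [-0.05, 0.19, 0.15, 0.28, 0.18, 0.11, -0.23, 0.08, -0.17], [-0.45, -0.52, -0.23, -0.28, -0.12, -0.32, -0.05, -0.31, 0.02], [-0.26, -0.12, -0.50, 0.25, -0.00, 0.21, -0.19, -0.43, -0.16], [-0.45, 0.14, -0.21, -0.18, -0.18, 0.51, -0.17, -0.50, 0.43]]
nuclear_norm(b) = 5.28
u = b @ a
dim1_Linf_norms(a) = [0.04, 0.03, 0.05, 0.04, 0.06, 0.06, 0.08, 0.09, 0.07]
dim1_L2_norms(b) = [0.86, 0.67, 0.82, 0.9, 0.69, 0.52, 0.91, 0.83, 1.03]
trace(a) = -0.07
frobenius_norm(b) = 2.44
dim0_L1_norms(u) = [0.3, 0.06, 0.36, 0.18, 0.04, 0.21, 0.23, 0.17, 0.15]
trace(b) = -0.72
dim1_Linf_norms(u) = [0.05, 0.03, 0.06, 0.05, 0.05, 0.04, 0.06, 0.05, 0.07]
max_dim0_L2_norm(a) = 0.14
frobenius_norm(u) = 0.24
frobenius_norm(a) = 0.27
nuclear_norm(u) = 0.46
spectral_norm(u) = 0.19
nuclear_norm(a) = 0.57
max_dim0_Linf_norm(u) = 0.07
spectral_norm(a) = 0.18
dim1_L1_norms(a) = [0.11, 0.12, 0.19, 0.15, 0.14, 0.14, 0.26, 0.29, 0.31]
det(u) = -0.00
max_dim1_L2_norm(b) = 1.03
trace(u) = -0.05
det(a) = 0.00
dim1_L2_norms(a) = [0.05, 0.05, 0.07, 0.06, 0.07, 0.07, 0.11, 0.13, 0.12]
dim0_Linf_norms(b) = [0.68, 0.52, 0.5, 0.39, 0.31, 0.51, 0.3, 0.5, 0.48]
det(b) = 0.00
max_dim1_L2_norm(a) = 0.13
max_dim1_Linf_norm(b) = 0.68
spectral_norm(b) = 1.60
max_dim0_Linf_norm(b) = 0.68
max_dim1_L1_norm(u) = 0.29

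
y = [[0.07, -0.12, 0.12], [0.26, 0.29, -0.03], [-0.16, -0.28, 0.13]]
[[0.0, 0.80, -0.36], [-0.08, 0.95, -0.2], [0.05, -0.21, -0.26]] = y @ [[-0.08,5.42,0.48], [-0.21,-1.36,-1.64], [-0.14,2.16,-4.92]]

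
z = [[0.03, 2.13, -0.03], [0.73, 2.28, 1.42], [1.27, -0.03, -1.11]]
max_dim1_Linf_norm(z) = 2.28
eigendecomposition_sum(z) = [[(-0.29+0.47j), 0.26-0.24j, (-0.29-0.44j)], [-0.07-0.34j, -0.01+0.22j, 0.32+0.08j], [0.55+0.48j, (-0.25-0.39j), -0.63+0.27j]] + [[-0.29-0.47j, (0.26+0.24j), -0.29+0.44j],[(-0.07+0.34j), (-0.01-0.22j), 0.32-0.08j],[0.55-0.48j, (-0.25+0.39j), -0.63-0.27j]] + [[(0.61-0j), (1.61+0j), (0.54+0j)],[(0.88-0j), (2.31+0j), (0.78+0j)],[0.18-0.00j, (0.47+0j), 0.16+0.00j]]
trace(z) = 1.20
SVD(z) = [[0.58, -0.22, -0.78], [0.81, 0.08, 0.58], [-0.07, -0.97, 0.22]] @ diag([3.358237808775664, 1.7040282822439814, 0.9751032935142074]) @ [[0.16, 0.92, 0.36],[-0.7, -0.16, 0.7],[0.7, -0.36, 0.62]]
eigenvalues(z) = [(-0.94+0.96j), (-0.94-0.96j), (3.08+0j)]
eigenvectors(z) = [[(0.09+0.56j), 0.09-0.56j, (-0.56+0j)],[-0.29-0.21j, (-0.29+0.21j), (-0.81+0j)],[0.74+0.00j, 0.74-0.00j, (-0.17+0j)]]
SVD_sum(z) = [[0.3, 1.8, 0.70], [0.42, 2.5, 0.98], [-0.04, -0.21, -0.08]] + [[0.26, 0.06, -0.26], [-0.09, -0.02, 0.09], [1.15, 0.26, -1.16]] + [[-0.54,  0.27,  -0.47], [0.4,  -0.20,  0.35], [0.15,  -0.08,  0.13]]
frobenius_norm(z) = 3.89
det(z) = 5.58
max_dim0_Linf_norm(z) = 2.28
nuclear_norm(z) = 6.04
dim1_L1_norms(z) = [2.19, 4.43, 2.41]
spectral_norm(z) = 3.36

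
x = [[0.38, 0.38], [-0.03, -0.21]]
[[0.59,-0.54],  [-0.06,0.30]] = x@[[1.49, 0.00],  [0.05, -1.42]]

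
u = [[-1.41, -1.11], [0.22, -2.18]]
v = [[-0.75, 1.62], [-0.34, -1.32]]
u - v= [[-0.66, -2.73], [0.56, -0.86]]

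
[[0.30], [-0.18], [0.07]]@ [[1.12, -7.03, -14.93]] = [[0.34,-2.11,-4.48], [-0.20,1.27,2.69], [0.08,-0.49,-1.05]]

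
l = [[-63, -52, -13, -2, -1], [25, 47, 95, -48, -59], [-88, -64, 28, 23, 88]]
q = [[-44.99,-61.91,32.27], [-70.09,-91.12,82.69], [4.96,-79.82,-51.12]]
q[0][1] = -61.91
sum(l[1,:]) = 60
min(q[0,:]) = -61.91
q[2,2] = -51.12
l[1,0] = 25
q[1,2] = 82.69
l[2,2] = 28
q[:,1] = [-61.91, -91.12, -79.82]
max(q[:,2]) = 82.69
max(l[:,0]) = 25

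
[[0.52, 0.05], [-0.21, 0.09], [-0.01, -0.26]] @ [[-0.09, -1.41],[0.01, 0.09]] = [[-0.05, -0.73], [0.02, 0.3], [-0.0, -0.01]]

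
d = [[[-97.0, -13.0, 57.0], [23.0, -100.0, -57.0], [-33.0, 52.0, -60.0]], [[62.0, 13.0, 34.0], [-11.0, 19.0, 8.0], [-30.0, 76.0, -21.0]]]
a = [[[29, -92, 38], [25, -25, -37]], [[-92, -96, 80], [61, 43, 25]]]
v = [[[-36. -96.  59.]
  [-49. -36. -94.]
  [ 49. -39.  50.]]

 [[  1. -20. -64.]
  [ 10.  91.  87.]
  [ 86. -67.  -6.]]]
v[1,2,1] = -67.0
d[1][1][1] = 19.0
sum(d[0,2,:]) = -41.0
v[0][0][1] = -96.0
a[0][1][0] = 25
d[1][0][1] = 13.0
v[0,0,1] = -96.0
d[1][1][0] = -11.0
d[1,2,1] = 76.0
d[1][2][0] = -30.0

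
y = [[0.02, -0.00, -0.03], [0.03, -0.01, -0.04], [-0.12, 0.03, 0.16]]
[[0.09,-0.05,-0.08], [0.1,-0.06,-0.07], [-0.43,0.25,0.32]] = y @ [[1.95,-0.46,-0.09], [1.92,-0.09,-3.0], [-1.57,1.22,2.49]]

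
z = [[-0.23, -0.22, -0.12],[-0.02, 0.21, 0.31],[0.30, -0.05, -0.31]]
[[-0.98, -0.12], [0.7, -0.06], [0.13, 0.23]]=z @ [[1.72, 1.37], [2.14, -1.31], [0.91, 0.79]]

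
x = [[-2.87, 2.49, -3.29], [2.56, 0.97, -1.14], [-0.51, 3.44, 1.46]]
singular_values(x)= [5.23, 3.51, 2.93]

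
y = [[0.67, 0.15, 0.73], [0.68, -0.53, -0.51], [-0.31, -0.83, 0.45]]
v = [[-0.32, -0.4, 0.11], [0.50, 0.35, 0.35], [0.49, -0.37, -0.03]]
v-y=[[-0.99, -0.55, -0.62], [-0.18, 0.88, 0.86], [0.8, 0.46, -0.48]]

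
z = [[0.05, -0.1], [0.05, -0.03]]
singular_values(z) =[0.12, 0.03]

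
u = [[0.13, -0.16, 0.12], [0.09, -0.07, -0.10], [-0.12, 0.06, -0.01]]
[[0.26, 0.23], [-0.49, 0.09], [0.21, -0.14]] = u @ [[-2.64, 0.83],[-1.27, -0.58],[3.37, 0.22]]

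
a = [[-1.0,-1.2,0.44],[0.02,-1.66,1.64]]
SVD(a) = [[-0.52, -0.86],[-0.86, 0.52]] @ diag([2.660464771539421, 1.0005634409659874]) @ [[0.19, 0.77, -0.61], [0.87, 0.17, 0.47]]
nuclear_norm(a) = 3.66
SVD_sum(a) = [[-0.26, -1.06, 0.85], [-0.43, -1.75, 1.39]] + [[-0.74, -0.14, -0.41], [0.45, 0.09, 0.25]]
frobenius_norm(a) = 2.84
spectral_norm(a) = 2.66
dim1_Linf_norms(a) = [1.2, 1.66]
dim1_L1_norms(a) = [2.64, 3.32]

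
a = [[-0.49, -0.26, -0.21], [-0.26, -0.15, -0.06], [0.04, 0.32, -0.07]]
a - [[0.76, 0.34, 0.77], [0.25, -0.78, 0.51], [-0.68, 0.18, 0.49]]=[[-1.25, -0.60, -0.98], [-0.51, 0.63, -0.57], [0.72, 0.14, -0.56]]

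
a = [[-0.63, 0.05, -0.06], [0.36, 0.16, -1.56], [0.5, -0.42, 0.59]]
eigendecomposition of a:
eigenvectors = [[0.30,-0.1,-0.04], [-0.86,-0.93,-0.84], [-0.40,-0.35,0.55]]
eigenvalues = [-0.69, -0.38, 1.2]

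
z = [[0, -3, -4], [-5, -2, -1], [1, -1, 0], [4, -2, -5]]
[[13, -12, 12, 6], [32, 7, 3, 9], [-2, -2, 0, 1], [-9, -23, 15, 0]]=z @ [[-5, -2, 0, -1], [-3, 0, 0, -2], [-1, 3, -3, 0]]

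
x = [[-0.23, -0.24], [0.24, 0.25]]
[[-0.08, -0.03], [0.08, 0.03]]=x@[[0.27,0.07],[0.07,0.07]]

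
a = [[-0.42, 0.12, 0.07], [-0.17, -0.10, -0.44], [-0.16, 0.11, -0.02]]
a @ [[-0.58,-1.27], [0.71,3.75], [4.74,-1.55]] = [[0.66, 0.87], [-2.06, 0.52], [0.08, 0.65]]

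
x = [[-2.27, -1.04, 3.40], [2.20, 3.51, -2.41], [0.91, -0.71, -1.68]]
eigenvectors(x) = [[-0.29, 0.79, 0.84],[0.94, -0.39, -0.17],[-0.19, -0.47, 0.52]]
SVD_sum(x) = [[-2.13,-2.01,2.81],[2.39,2.26,-3.16],[0.68,0.64,-0.89]] + [[-0.16, 0.98, 0.58], [-0.20, 1.25, 0.74], [0.22, -1.34, -0.8]] + [[0.02, -0.00, 0.01],[0.01, -0.0, 0.01],[0.02, -0.00, 0.01]]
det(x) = -0.46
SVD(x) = [[-0.65, -0.47, 0.60],[0.73, -0.60, 0.32],[0.21, 0.65, 0.73]] @ diag([6.241283288011183, 2.441875653741114, 0.030433705963916122]) @ [[0.52, 0.5, -0.69], [0.14, -0.85, -0.51], [0.84, -0.17, 0.51]]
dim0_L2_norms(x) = [3.29, 3.73, 4.49]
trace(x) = -0.44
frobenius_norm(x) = 6.70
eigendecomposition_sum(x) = [[-0.38, -1.08, 0.26],[1.25, 3.53, -0.85],[-0.25, -0.70, 0.17]] + [[-1.91, 0.03, 3.11],[0.95, -0.02, -1.55],[1.14, -0.02, -1.87]] + [[0.02,0.01,0.03], [-0.0,-0.00,-0.01], [0.01,0.01,0.02]]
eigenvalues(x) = [3.31, -3.79, 0.04]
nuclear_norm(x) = 8.71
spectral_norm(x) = 6.24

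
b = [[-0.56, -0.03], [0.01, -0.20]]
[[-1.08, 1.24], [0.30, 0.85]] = b@ [[2.01,-1.98], [-1.40,-4.33]]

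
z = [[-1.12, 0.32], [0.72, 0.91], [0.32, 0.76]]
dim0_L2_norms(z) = [1.37, 1.23]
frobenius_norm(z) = 1.84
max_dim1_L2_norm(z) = 1.16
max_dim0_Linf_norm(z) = 1.12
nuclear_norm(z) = 2.56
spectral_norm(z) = 1.50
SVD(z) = [[-0.48, -0.86], [0.74, -0.30], [0.47, -0.41]] @ diag([1.5039921977368003, 1.0589180653605026]) @ [[0.81, 0.58], [0.58, -0.81]]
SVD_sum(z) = [[-0.59, -0.42],  [0.91, 0.65],  [0.57, 0.41]] + [[-0.53, 0.74], [-0.19, 0.26], [-0.25, 0.35]]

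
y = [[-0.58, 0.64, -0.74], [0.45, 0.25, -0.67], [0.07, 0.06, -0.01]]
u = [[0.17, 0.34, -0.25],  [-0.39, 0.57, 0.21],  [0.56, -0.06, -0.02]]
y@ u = [[-0.76, 0.21, 0.29], [-0.40, 0.34, -0.05], [-0.02, 0.06, -0.00]]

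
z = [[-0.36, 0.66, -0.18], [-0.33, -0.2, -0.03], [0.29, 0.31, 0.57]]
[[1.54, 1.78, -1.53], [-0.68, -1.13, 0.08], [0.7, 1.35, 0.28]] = z@[[0.56, 1.38, 0.67], [2.52, 3.40, -1.67], [-0.42, -0.18, 1.06]]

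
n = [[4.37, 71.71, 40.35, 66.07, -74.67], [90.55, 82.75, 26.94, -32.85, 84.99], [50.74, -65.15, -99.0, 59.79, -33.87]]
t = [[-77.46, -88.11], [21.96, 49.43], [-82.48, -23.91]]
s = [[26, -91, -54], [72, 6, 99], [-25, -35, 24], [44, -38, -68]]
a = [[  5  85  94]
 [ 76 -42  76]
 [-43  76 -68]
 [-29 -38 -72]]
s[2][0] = -25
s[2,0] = -25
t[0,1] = -88.11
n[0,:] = [4.37, 71.71, 40.35, 66.07, -74.67]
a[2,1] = 76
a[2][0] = -43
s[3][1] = -38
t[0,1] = -88.11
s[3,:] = [44, -38, -68]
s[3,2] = -68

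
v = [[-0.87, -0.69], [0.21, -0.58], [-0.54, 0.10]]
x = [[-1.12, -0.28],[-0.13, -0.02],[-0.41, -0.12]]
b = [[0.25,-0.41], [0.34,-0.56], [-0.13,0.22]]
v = x + b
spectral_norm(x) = 1.24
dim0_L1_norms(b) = [0.72, 1.19]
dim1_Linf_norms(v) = [0.87, 0.58, 0.54]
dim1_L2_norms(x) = [1.15, 0.13, 0.43]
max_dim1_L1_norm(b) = 0.9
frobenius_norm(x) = 1.24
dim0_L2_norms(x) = [1.2, 0.31]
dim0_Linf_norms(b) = [0.34, 0.56]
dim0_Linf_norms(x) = [1.12, 0.28]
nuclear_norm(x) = 1.26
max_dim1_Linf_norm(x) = 1.12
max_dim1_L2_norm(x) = 1.15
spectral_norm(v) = 1.18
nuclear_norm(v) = 1.90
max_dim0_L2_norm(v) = 1.05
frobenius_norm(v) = 1.38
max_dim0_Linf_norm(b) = 0.56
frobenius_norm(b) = 0.85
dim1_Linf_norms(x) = [1.12, 0.13, 0.41]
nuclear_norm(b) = 0.85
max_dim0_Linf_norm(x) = 1.12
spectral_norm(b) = 0.85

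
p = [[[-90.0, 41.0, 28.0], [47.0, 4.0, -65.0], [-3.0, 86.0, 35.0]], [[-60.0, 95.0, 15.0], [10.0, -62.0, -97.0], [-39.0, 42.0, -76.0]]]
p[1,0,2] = 15.0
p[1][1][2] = -97.0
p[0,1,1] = 4.0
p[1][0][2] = 15.0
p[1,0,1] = 95.0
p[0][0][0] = -90.0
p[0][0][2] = 28.0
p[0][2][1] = 86.0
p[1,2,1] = 42.0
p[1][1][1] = -62.0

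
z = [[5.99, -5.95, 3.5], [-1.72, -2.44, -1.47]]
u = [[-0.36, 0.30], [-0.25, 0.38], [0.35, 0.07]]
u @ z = [[-2.67, 1.41, -1.70], [-2.15, 0.56, -1.43], [1.98, -2.25, 1.12]]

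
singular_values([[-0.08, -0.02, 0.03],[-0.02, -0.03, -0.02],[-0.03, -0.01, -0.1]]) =[0.11, 0.09, 0.02]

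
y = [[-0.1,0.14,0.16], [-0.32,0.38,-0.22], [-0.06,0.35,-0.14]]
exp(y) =[[0.87, 0.19, 0.12], [-0.36, 1.38, -0.27], [-0.11, 0.39, 0.82]]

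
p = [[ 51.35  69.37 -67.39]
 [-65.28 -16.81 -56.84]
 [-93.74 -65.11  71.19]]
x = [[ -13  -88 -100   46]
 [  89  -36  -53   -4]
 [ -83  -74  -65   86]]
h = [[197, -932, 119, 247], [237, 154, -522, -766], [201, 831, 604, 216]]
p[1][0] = -65.28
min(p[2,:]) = -93.74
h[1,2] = -522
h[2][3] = 216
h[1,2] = -522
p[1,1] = -16.81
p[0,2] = -67.39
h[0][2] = 119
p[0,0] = 51.35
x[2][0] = -83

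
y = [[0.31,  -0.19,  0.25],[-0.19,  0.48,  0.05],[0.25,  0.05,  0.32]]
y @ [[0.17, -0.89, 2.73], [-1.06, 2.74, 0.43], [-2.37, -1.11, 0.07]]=[[-0.34,-1.07,0.78], [-0.66,1.43,-0.31], [-0.77,-0.44,0.73]]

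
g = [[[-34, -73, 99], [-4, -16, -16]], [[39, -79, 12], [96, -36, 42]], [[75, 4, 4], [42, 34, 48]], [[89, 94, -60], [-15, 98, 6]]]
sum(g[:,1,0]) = 119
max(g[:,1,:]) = 98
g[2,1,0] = 42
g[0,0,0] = -34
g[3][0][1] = 94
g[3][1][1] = 98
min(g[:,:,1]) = -79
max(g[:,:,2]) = 99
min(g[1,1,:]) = -36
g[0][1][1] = -16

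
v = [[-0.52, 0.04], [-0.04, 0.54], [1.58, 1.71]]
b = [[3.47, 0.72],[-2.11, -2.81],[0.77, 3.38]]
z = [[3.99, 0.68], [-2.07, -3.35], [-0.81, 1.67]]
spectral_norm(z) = 5.15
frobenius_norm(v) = 2.45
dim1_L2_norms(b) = [3.54, 3.51, 3.47]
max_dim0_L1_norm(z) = 6.87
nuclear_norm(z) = 8.12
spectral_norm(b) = 5.44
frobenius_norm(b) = 6.08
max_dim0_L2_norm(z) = 4.57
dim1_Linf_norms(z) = [3.99, 3.35, 1.67]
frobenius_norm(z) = 5.94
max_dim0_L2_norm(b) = 4.45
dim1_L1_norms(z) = [4.67, 5.42, 2.48]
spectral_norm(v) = 2.38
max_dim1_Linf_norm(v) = 1.71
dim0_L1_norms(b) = [6.35, 6.91]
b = z + v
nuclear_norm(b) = 8.15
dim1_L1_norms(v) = [0.56, 0.58, 3.29]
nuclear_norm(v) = 2.95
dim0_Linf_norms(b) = [3.47, 3.38]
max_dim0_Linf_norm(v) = 1.71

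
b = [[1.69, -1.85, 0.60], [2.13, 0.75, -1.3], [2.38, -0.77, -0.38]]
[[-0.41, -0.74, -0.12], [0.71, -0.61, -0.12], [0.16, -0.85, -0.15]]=b @ [[0.1, -0.41, -0.01],[0.23, -0.05, 0.10],[-0.25, -0.23, 0.13]]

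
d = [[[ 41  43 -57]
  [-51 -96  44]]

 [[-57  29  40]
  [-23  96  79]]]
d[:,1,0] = [-51, -23]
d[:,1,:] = [[-51, -96, 44], [-23, 96, 79]]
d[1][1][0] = -23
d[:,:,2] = [[-57, 44], [40, 79]]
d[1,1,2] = 79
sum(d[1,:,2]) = 119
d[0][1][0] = -51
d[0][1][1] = -96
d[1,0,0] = -57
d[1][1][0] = -23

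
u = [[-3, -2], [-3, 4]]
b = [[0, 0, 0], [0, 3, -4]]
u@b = [[0, -6, 8], [0, 12, -16]]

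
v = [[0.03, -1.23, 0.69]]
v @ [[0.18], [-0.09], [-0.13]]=[[0.03]]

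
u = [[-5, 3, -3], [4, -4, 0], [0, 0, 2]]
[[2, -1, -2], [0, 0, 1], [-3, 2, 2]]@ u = [[-14, 10, -10], [0, 0, 2], [23, -17, 13]]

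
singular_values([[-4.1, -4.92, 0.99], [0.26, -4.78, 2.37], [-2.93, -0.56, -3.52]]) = [7.85, 5.31, 1.41]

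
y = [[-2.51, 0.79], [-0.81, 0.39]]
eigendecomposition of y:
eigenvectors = [[-0.96,-0.28], [-0.29,-0.96]]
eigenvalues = [-2.27, 0.15]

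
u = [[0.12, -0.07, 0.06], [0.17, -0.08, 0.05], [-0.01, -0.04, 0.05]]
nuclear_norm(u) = 0.31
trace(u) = 0.09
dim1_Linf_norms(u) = [0.12, 0.17, 0.05]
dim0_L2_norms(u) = [0.21, 0.11, 0.09]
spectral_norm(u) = 0.25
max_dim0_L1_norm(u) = 0.3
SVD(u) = [[-0.61, 0.19, -0.77], [-0.78, -0.27, 0.56], [-0.10, 0.94, 0.31]] @ diag([0.24682450742902629, 0.06292539198379052, 0.004249420678732066]) @ [[-0.83, 0.44, -0.33], [-0.53, -0.46, 0.71], [-0.16, -0.77, -0.62]]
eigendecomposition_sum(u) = [[0.06+0.03j,-0.03+0.01j,(0.03-0.03j)], [0.08+0.01j,(-0.04+0.03j),(0.03-0.04j)], [-0.01+0.05j,(-0.02-0.02j),0.03+0.02j]] + [[0.06-0.03j, (-0.03-0.01j), (0.03+0.03j)], [0.08-0.01j, (-0.04-0.03j), (0.03+0.04j)], [-0.01-0.05j, (-0.02+0.02j), (0.03-0.02j)]] + [[-0j, -0.00+0.00j, (-0-0j)], [(0.01-0j), (-0.01+0j), -0.00-0.00j], [(0.01-0j), -0.01+0.00j, (-0-0j)]]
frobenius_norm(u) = 0.25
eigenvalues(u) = [(0.05+0.07j), (0.05-0.07j), (-0.01+0j)]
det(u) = -0.00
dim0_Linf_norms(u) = [0.17, 0.08, 0.06]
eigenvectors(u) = [[-0.53-0.16j, (-0.53+0.16j), 0.17+0.00j], [(-0.69+0j), (-0.69-0j), 0.80+0.00j], [0.02-0.45j, 0.02+0.45j, 0.58+0.00j]]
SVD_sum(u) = [[0.13,-0.07,0.05], [0.16,-0.09,0.06], [0.02,-0.01,0.01]] + [[-0.01,  -0.01,  0.01],[0.01,  0.01,  -0.01],[-0.03,  -0.03,  0.04]] + [[0.0, 0.0, 0.0], [-0.00, -0.00, -0.00], [-0.0, -0.0, -0.0]]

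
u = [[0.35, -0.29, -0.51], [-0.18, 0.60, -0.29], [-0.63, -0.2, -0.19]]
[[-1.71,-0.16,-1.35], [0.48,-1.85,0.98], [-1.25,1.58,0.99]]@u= [[0.28, 0.67, 1.18], [-0.12, -1.45, 0.11], [-1.35, 1.11, -0.01]]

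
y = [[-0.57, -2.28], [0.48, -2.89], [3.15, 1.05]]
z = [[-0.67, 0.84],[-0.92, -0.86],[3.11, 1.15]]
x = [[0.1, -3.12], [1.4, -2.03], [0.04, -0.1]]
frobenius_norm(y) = 5.01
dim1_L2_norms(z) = [1.07, 1.26, 3.32]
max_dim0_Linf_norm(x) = 3.12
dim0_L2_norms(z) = [3.31, 1.66]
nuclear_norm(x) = 4.92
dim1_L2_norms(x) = [3.12, 2.47, 0.11]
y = x + z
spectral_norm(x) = 3.83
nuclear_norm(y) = 7.00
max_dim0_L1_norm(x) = 5.25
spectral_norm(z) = 3.53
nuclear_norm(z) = 4.66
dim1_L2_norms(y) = [2.35, 2.93, 3.32]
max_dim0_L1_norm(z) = 4.7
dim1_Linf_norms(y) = [2.28, 2.89, 3.15]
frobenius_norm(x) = 3.98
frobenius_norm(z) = 3.71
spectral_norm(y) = 4.05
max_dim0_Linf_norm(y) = 3.15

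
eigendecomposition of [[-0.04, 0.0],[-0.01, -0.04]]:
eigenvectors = [[0.0, 0.00], [1.0, 1.0]]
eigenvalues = [-0.04, -0.04]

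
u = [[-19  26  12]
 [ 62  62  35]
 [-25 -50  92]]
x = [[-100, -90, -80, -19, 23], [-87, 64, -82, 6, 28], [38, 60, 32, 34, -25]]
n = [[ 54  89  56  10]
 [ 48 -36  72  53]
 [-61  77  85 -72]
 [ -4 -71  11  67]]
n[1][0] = 48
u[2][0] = -25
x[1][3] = 6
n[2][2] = 85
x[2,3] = 34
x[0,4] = 23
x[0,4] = 23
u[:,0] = [-19, 62, -25]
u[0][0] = -19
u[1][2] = 35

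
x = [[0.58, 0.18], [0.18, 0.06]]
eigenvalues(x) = [0.64, 0.0]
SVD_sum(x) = [[0.58, 0.18], [0.18, 0.06]] + [[0.0,-0.00], [-0.0,0.0]]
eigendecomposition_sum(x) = [[0.58, 0.18], [0.18, 0.06]] + [[0.0, -0.00],  [-0.00, 0.00]]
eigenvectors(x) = [[0.95, -0.30], [0.3, 0.95]]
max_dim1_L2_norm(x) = 0.61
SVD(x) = [[-0.95, -0.3],[-0.3, 0.95]] @ diag([0.6362277660168378, 0.0037722339831620638]) @ [[-0.95, -0.30], [-0.3, 0.95]]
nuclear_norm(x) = 0.64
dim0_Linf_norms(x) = [0.58, 0.18]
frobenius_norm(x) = 0.64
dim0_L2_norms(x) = [0.61, 0.19]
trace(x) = 0.64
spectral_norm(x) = 0.64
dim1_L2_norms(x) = [0.61, 0.19]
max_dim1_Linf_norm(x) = 0.58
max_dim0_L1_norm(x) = 0.76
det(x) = 0.00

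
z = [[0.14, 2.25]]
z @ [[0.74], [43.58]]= [[98.16]]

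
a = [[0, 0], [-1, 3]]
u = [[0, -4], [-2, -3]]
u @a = [[4, -12], [3, -9]]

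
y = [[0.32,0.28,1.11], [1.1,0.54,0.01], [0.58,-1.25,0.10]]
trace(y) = 0.96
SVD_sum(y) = [[0.33, 0.67, 0.35], [0.36, 0.72, 0.37], [-0.30, -0.6, -0.31]] + [[0.35, -0.26, 0.16],[0.41, -0.30, 0.18],[0.89, -0.65, 0.4]] + [[-0.37, -0.13, 0.6],[0.34, 0.12, -0.55],[-0.01, -0.0, 0.01]]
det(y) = -1.88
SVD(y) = [[-0.58, -0.34, 0.74],  [-0.62, -0.39, -0.68],  [0.52, -0.85, 0.02]] @ diag([1.4183555537582266, 1.367813682856354, 0.9699759028522982]) @ [[-0.40, -0.81, -0.42], [-0.76, 0.55, -0.34], [-0.51, -0.18, 0.84]]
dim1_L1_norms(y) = [1.71, 1.65, 1.93]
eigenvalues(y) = [(-1.13+0j), (1.04+0.76j), (1.04-0.76j)]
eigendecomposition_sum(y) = [[-0.44+0.00j, 0.37+0.00j, 0.39+0.00j], [(0.29-0j), -0.24-0.00j, (-0.26-0j)], [0.50-0.00j, (-0.42-0j), -0.45-0.00j]] + [[(0.38+0.15j), -0.04+0.42j, 0.36-0.11j], [(0.41-0.28j), (0.39+0.33j), (0.13-0.43j)], [(0.04+0.43j), (-0.42+0.16j), (0.27+0.29j)]] + [[0.38-0.15j,  -0.04-0.42j,  (0.36+0.11j)],  [0.41+0.28j,  0.39-0.33j,  (0.13+0.43j)],  [(0.04-0.43j),  -0.42-0.16j,  0.27-0.29j]]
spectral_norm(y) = 1.42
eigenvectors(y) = [[-0.61+0.00j, 0.29+0.44j, (0.29-0.44j)],[0.40+0.00j, 0.64+0.00j, 0.64-0.00j],[(0.69+0j), (-0.27+0.49j), -0.27-0.49j]]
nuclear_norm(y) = 3.76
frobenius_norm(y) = 2.20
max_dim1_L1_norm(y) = 1.93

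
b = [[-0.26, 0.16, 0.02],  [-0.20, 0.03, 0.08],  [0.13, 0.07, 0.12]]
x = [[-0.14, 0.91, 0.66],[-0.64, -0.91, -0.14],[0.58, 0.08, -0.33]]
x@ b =[[-0.06, 0.05, 0.15], [0.33, -0.14, -0.1], [-0.21, 0.07, -0.02]]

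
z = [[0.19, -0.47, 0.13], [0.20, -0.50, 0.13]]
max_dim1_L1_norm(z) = 0.83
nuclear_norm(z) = 0.77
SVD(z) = [[-0.69, -0.73], [-0.73, 0.69]] @ diag([0.762082133897121, 0.005551683961708507]) @ [[-0.36, 0.90, -0.24],  [-0.14, -0.31, -0.94]]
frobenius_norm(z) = 0.76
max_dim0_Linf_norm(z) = 0.5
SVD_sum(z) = [[0.19, -0.47, 0.13], [0.2, -0.5, 0.13]] + [[0.00, 0.00, 0.00], [-0.00, -0.00, -0.00]]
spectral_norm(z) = 0.76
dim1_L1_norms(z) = [0.79, 0.83]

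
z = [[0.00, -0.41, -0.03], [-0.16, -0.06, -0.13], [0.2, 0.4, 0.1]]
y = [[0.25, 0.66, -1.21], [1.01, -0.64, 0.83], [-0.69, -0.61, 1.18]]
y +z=[[0.25, 0.25, -1.24], [0.85, -0.7, 0.7], [-0.49, -0.21, 1.28]]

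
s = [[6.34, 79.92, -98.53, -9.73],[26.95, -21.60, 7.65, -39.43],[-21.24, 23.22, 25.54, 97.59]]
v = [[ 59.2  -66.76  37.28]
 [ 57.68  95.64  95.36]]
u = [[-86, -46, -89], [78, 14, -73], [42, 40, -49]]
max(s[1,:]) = 26.95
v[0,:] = [59.2, -66.76, 37.28]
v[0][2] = 37.28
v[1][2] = 95.36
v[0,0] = 59.2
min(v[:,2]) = 37.28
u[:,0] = [-86, 78, 42]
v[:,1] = [-66.76, 95.64]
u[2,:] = [42, 40, -49]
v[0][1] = -66.76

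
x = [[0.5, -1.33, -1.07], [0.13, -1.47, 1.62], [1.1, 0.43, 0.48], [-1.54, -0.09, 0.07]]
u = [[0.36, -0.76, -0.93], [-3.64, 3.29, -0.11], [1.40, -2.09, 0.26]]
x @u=[[3.52, -2.52, -0.60], [7.67, -8.32, 0.46], [-0.50, -0.42, -0.95], [-0.13, 0.73, 1.46]]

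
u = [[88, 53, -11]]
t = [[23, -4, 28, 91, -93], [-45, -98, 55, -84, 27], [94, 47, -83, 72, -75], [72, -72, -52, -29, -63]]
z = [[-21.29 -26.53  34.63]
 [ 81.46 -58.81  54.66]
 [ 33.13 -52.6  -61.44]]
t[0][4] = -93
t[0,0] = 23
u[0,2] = -11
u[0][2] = -11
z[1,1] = -58.81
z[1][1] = -58.81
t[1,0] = -45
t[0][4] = -93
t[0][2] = 28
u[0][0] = 88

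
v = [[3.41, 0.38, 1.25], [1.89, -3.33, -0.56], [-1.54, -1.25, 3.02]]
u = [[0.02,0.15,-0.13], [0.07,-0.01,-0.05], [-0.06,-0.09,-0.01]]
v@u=[[0.02, 0.4, -0.47], [-0.16, 0.37, -0.07], [-0.3, -0.49, 0.23]]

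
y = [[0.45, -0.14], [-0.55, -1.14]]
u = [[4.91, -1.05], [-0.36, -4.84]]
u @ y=[[2.79, 0.51], [2.50, 5.57]]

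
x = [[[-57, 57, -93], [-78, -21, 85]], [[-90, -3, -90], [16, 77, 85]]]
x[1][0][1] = -3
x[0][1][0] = -78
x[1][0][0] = -90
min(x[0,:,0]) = -78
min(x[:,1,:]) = -78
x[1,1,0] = 16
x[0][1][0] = -78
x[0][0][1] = 57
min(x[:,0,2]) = -93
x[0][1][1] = -21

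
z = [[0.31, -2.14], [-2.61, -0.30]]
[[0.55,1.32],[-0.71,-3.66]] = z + [[0.24,3.46], [1.90,-3.36]]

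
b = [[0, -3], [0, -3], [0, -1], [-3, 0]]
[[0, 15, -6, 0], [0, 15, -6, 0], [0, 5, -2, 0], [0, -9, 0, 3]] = b@[[0, 3, 0, -1], [0, -5, 2, 0]]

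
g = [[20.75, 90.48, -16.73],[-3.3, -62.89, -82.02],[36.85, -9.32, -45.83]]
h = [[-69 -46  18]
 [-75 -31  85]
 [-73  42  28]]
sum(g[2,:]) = -18.299999999999997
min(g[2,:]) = -45.83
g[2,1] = -9.32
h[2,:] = [-73, 42, 28]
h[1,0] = -75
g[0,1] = 90.48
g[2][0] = 36.85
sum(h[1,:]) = -21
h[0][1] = -46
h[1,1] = -31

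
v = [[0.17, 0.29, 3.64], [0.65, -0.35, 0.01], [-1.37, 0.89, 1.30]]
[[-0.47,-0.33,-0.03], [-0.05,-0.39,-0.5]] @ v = [[-0.25, -0.05, -1.75],[0.42, -0.32, -0.84]]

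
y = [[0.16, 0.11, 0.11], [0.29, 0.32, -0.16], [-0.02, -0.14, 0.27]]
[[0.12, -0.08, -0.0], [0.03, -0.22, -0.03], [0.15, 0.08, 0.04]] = y @ [[0.86, -0.38, 0.27], [-0.52, -0.27, -0.37], [0.36, 0.12, -0.04]]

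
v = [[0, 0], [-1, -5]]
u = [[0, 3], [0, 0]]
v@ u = [[0, 0], [0, -3]]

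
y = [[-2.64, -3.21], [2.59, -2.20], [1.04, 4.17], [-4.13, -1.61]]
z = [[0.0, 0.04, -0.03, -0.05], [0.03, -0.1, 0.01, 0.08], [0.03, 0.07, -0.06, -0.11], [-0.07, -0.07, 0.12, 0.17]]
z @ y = [[0.28, -0.13], [-0.66, 0.04], [0.49, -0.32], [-0.57, 0.61]]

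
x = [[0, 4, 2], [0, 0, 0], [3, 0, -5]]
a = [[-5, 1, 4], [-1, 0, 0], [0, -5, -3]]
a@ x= [[12, -20, -30], [0, -4, -2], [-9, 0, 15]]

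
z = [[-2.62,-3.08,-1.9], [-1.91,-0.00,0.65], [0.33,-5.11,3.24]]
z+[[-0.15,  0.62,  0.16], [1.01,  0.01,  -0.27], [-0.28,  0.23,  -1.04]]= [[-2.77,  -2.46,  -1.74], [-0.90,  0.01,  0.38], [0.05,  -4.88,  2.20]]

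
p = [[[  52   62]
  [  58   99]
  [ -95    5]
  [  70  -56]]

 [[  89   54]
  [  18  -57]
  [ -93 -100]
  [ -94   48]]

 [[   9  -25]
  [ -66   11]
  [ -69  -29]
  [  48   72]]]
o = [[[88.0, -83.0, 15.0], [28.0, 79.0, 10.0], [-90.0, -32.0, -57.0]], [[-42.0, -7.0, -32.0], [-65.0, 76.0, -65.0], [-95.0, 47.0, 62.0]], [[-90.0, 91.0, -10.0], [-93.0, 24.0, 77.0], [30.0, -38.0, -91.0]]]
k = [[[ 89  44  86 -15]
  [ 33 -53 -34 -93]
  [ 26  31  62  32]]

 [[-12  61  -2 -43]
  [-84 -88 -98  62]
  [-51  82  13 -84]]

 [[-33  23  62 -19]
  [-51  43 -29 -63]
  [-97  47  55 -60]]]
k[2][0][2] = 62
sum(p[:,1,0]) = 10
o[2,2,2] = -91.0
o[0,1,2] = 10.0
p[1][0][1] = 54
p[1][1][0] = 18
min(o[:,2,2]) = -91.0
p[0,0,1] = 62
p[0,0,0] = 52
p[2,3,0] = 48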